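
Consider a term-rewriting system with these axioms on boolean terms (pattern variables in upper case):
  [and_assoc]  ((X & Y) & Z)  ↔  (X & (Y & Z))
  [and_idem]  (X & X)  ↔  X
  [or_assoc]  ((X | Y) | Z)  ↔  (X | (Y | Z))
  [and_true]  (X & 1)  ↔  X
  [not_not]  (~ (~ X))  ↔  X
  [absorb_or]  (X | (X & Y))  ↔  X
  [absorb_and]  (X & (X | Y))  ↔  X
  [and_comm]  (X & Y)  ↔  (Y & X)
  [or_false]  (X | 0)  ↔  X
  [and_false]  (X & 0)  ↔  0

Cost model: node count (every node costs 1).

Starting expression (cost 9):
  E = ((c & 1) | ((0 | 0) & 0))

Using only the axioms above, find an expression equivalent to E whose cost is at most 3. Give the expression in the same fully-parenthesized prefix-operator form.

(c | 0)   [cost 3]

(1) (0 | 0)  =[or_false →]=  0    ⊢ ((c & 1) | (0 & 0))
(2) (c & 1)  =[and_true →]=  c    ⊢ (c | (0 & 0))
(3) (0 & 0)  =[and_false →]=  0    ⊢ cost 3, within 3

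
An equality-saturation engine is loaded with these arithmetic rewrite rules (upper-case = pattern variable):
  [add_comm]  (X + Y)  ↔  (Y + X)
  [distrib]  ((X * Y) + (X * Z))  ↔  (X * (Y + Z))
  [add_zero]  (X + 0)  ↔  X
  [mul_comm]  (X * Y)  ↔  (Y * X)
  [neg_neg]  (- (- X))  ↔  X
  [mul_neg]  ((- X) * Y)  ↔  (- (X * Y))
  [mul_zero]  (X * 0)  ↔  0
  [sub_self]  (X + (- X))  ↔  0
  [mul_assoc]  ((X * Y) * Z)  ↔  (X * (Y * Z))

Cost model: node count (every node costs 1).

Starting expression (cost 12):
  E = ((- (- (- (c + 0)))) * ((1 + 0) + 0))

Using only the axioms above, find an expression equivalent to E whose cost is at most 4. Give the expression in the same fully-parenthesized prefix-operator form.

(1 * (- c))   [cost 4]

1. [neg_neg →] (- (- (c + 0)))  →  (c + 0);  E = ((- (c + 0)) * ((1 + 0) + 0))
2. [mul_comm →] ((- (c + 0)) * ((1 + 0) + 0))  →  (((1 + 0) + 0) * (- (c + 0)))
3. [add_zero →] (c + 0)  →  c;  E = (((1 + 0) + 0) * (- c))
4. [add_zero →] ((1 + 0) + 0)  →  (1 + 0);  E = ((1 + 0) * (- c))
5. [add_zero →] (1 + 0)  →  1;  cost 4 ≤ 4, done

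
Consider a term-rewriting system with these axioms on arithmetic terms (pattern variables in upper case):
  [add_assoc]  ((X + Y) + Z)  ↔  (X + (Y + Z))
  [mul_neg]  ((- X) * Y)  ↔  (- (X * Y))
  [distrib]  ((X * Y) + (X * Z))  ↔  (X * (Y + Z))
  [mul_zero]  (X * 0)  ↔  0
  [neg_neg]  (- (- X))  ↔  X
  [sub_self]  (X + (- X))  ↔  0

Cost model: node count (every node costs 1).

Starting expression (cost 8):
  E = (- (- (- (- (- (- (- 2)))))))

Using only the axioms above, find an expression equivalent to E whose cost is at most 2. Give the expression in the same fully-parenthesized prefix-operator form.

(1) (- (- (- (- 2))))  =[neg_neg →]=  (- (- 2))    ⊢ (- (- (- (- (- 2)))))
(2) (- (- (- (- (- 2)))))  =[neg_neg →]=  (- (- (- 2)))
(3) (- (- 2))  =[neg_neg →]=  2    ⊢ cost 2, within 2

(- 2)   [cost 2]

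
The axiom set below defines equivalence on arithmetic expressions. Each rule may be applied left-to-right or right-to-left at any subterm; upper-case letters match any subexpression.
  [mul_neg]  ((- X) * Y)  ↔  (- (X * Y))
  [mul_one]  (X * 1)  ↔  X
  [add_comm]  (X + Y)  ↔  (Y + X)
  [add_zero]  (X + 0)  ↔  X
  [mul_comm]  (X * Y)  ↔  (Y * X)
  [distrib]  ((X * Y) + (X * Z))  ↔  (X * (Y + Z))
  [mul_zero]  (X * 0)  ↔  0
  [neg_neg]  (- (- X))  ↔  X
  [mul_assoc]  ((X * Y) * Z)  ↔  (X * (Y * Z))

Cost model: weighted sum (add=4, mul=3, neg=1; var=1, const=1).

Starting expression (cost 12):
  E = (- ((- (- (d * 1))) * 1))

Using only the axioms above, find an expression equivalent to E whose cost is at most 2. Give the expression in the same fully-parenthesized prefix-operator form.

(- d)   [cost 2]

step 1: mul_one (→) rewrites ((- (- (d * 1))) * 1) into (- (- (d * 1))), now (- (- (- (d * 1))))
step 2: neg_neg (→) rewrites (- (- (d * 1))) into (d * 1), now (- (d * 1))
step 3: mul_one (→) rewrites (d * 1) into d, reaching cost 2 (bound 2)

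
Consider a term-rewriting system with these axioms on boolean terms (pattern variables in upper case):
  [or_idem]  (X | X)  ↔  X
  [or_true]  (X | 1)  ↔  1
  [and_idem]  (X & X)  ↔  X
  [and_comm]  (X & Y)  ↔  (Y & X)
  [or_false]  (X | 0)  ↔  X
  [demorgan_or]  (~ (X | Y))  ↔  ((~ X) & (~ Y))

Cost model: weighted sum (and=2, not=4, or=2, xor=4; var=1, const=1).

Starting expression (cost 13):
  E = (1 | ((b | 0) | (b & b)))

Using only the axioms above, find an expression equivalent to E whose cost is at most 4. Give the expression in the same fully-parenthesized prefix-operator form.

step 1: or_false (→) rewrites (b | 0) into b, now (1 | (b | (b & b)))
step 2: and_idem (→) rewrites (b & b) into b, now (1 | (b | b))
step 3: or_idem (→) rewrites (b | b) into b, reaching cost 4 (bound 4)

(1 | b)   [cost 4]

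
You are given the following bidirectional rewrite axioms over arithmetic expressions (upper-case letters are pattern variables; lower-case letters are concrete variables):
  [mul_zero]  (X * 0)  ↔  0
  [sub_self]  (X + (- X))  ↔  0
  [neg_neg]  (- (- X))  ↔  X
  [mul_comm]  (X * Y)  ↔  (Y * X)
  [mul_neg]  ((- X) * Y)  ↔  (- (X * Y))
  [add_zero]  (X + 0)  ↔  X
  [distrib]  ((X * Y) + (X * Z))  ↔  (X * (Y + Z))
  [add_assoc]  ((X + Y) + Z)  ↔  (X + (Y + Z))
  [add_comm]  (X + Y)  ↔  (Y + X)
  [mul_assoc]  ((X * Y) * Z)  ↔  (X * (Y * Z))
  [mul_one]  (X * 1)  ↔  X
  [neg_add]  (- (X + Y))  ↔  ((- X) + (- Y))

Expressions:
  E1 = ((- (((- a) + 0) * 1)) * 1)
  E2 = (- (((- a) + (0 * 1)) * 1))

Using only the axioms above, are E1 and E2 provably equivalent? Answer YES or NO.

YES

step 1: add_zero (→) rewrites ((- a) + 0) into (- a), now ((- ((- a) * 1)) * 1)
step 2: mul_one (→) rewrites ((- ((- a) * 1)) * 1) into (- ((- a) * 1))
step 3: mul_one (→) rewrites ((- a) * 1) into (- a), now (- (- a))
step 4: add_zero (←) rewrites (- a) into ((- a) + 0), now (- ((- a) + 0))
step 5: mul_one (←) rewrites 0 into (0 * 1), now (- ((- a) + (0 * 1)))
step 6: mul_one (←) rewrites ((- a) + (0 * 1)) into (((- a) + (0 * 1)) * 1), which is E2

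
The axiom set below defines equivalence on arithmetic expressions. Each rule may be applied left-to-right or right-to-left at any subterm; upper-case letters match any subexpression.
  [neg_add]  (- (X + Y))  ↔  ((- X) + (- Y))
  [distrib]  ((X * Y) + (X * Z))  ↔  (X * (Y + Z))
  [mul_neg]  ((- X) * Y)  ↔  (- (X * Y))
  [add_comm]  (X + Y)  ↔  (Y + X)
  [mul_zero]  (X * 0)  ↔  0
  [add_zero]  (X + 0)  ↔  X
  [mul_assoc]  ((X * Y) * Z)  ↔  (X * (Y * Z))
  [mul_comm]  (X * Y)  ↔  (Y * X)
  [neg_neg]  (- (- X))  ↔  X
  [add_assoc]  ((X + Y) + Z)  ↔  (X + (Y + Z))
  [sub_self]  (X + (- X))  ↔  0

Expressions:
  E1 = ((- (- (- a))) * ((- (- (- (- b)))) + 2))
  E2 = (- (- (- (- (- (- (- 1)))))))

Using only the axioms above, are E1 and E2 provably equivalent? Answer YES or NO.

NO

All listed rules preserve value, hence provable equivalence implies equal values everywhere; look for a separating assignment.
a=0, b=0 gives E1 ↦ 0, E2 ↦ -1; values differ ⇒ not provably equivalent.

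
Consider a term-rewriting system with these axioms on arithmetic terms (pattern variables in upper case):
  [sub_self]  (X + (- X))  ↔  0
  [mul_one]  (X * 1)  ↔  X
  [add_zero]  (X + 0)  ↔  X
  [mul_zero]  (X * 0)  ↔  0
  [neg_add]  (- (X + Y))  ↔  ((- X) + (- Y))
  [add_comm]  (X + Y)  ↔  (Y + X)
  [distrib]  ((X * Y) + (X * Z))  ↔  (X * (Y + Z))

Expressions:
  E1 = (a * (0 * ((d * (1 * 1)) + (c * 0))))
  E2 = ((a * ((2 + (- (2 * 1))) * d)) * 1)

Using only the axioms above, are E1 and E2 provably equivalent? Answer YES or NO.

(1) (1 * 1)  =[mul_one →]=  1    ⊢ (a * (0 * ((d * 1) + (c * 0))))
(2) (d * 1)  =[mul_one →]=  d    ⊢ (a * (0 * (d + (c * 0))))
(3) (c * 0)  =[mul_zero →]=  0    ⊢ (a * (0 * (d + 0)))
(4) (d + 0)  =[add_zero →]=  d    ⊢ (a * (0 * d))
(5) 0  =[sub_self ←]=  (2 + (- 2))    ⊢ (a * ((2 + (- 2)) * d))
(6) (a * ((2 + (- 2)) * d))  =[mul_one ←]=  ((a * ((2 + (- 2)) * d)) * 1)
(7) 2  =[mul_one ←]=  (2 * 1)    ⊢ E2

YES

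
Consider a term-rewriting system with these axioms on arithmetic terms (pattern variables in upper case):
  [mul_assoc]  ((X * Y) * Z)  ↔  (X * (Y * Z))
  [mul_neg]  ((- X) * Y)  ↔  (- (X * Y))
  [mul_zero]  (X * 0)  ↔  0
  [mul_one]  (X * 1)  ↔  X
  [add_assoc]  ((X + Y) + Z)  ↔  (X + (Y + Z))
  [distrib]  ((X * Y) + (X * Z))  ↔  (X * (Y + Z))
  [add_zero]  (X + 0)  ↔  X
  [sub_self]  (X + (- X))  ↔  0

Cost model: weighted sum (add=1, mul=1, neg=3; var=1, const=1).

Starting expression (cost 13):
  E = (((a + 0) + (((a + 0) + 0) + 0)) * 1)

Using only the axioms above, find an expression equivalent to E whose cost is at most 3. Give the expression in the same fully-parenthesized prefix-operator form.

step 1: add_zero (→) rewrites (((a + 0) + 0) + 0) into ((a + 0) + 0), now (((a + 0) + ((a + 0) + 0)) * 1)
step 2: add_zero (→) rewrites ((a + 0) + 0) into (a + 0), now (((a + 0) + (a + 0)) * 1)
step 3: add_zero (→) rewrites (a + 0) into a, now (((a + 0) + a) * 1)
step 4: add_zero (→) rewrites (a + 0) into a, now ((a + a) * 1)
step 5: mul_one (→) rewrites ((a + a) * 1) into (a + a), reaching cost 3 (bound 3)

(a + a)   [cost 3]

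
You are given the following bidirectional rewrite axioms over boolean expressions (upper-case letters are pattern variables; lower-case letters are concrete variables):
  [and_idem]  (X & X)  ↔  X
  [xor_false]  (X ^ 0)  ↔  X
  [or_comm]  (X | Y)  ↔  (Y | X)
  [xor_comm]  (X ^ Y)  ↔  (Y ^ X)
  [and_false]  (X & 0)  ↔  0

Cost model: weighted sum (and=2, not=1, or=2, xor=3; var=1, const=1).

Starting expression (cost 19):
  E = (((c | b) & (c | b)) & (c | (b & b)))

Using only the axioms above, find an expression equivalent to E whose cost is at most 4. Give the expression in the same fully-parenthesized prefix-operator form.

1. [and_idem →] ((c | b) & (c | b))  →  (c | b);  E = ((c | b) & (c | (b & b)))
2. [and_idem →] (b & b)  →  b;  E = ((c | b) & (c | b))
3. [and_idem →] ((c | b) & (c | b))  →  (c | b);  cost 4 ≤ 4, done

(c | b)   [cost 4]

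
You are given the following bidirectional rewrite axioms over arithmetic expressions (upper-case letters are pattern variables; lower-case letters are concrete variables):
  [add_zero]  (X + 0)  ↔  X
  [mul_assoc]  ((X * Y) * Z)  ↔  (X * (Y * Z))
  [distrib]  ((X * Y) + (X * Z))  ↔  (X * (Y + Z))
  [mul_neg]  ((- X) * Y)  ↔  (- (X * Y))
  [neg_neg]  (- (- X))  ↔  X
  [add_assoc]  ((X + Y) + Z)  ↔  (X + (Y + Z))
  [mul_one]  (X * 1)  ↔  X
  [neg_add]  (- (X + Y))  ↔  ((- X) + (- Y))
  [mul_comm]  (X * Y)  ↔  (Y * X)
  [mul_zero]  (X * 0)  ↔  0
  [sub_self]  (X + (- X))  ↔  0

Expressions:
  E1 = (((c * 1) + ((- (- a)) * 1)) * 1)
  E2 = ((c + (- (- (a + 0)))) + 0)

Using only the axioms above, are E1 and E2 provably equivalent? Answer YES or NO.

YES

step 1: neg_neg (→) rewrites (- (- a)) into a, now (((c * 1) + (a * 1)) * 1)
step 2: mul_one (→) rewrites (c * 1) into c, now ((c + (a * 1)) * 1)
step 3: mul_one (→) rewrites ((c + (a * 1)) * 1) into (c + (a * 1))
step 4: mul_one (→) rewrites (a * 1) into a, now (c + a)
step 5: add_zero (←) rewrites a into (a + 0), now (c + (a + 0))
step 6: add_zero (←) rewrites (c + (a + 0)) into ((c + (a + 0)) + 0)
step 7: neg_neg (←) rewrites (a + 0) into (- (- (a + 0))), which is E2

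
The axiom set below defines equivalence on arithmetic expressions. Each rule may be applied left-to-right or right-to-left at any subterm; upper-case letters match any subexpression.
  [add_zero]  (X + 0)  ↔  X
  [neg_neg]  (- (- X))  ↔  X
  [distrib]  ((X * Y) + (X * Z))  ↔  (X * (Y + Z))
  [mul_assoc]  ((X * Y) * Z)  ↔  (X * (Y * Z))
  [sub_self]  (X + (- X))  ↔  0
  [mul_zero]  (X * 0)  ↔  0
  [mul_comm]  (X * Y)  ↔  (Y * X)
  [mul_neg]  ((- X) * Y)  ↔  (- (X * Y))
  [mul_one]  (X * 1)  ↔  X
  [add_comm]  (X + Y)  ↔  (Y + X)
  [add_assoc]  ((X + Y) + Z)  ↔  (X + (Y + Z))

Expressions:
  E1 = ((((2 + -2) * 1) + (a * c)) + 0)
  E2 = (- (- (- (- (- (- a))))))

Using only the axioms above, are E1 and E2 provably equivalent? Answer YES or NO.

The axioms are sound identities: if E1 ↔* E2 then E1 and E2 evaluate identically under any assignment.
Under a=1, c=0: E1 evaluates to 0, E2 to 1. Distinct ⇒ no rewrite sequence connects them.

NO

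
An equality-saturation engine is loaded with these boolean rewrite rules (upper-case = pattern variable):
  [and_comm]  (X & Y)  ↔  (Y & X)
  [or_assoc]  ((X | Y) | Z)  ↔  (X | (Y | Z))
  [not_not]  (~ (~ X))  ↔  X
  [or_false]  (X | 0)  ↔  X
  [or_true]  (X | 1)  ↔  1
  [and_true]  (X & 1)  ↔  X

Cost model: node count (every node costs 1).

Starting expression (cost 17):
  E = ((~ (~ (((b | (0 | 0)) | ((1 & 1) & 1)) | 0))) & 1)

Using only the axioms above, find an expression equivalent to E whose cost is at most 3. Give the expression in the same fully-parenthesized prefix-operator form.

(1 | 0)   [cost 3]

step 1: not_not (→) rewrites (~ (~ (((b | (0 | 0)) | ((1 & 1) & 1)) | 0))) into (((b | (0 | 0)) | ((1 & 1) & 1)) | 0), now ((((b | (0 | 0)) | ((1 & 1) & 1)) | 0) & 1)
step 2: and_true (→) rewrites (1 & 1) into 1, now ((((b | (0 | 0)) | (1 & 1)) | 0) & 1)
step 3: or_false (→) rewrites (0 | 0) into 0, now ((((b | 0) | (1 & 1)) | 0) & 1)
step 4: or_false (→) rewrites (b | 0) into b, now (((b | (1 & 1)) | 0) & 1)
step 5: and_true (→) rewrites (1 & 1) into 1, now (((b | 1) | 0) & 1)
step 6: or_true (→) rewrites (b | 1) into 1, now ((1 | 0) & 1)
step 7: and_true (→) rewrites ((1 | 0) & 1) into (1 | 0), reaching cost 3 (bound 3)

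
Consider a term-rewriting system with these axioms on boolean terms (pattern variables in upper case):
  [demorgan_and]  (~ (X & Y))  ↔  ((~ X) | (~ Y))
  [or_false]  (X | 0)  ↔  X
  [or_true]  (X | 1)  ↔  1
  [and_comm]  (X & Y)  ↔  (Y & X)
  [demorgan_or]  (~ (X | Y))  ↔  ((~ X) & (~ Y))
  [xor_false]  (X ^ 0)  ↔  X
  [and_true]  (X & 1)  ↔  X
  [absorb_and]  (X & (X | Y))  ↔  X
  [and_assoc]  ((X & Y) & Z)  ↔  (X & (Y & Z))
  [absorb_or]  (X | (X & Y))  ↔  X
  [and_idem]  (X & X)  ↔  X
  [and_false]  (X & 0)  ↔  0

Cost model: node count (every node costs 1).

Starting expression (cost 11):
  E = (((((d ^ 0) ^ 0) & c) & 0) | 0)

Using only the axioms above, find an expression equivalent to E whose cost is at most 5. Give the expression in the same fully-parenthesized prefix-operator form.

(1) (((((d ^ 0) ^ 0) & c) & 0) | 0)  =[or_false →]=  ((((d ^ 0) ^ 0) & c) & 0)
(2) ((d ^ 0) ^ 0)  =[xor_false →]=  (d ^ 0)    ⊢ (((d ^ 0) & c) & 0)
(3) (d ^ 0)  =[xor_false →]=  d    ⊢ cost 5, within 5

((d & c) & 0)   [cost 5]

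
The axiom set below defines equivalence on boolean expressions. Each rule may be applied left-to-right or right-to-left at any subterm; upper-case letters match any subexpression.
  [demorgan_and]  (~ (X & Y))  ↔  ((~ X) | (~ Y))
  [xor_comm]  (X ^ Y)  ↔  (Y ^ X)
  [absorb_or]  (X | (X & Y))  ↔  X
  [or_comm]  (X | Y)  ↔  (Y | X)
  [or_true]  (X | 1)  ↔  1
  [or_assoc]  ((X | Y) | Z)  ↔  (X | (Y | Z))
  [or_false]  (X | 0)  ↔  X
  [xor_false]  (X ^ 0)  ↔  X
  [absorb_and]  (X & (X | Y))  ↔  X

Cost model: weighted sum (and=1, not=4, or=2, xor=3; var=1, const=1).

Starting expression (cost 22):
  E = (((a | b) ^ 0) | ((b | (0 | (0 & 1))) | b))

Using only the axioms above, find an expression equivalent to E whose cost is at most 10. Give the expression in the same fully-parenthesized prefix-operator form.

1. [absorb_or →] (0 | (0 & 1))  →  0;  E = (((a | b) ^ 0) | ((b | 0) | b))
2. [xor_false →] ((a | b) ^ 0)  →  (a | b);  E = ((a | b) | ((b | 0) | b))
3. [or_false →] (b | 0)  →  b;  cost 10 ≤ 10, done

((a | b) | (b | b))   [cost 10]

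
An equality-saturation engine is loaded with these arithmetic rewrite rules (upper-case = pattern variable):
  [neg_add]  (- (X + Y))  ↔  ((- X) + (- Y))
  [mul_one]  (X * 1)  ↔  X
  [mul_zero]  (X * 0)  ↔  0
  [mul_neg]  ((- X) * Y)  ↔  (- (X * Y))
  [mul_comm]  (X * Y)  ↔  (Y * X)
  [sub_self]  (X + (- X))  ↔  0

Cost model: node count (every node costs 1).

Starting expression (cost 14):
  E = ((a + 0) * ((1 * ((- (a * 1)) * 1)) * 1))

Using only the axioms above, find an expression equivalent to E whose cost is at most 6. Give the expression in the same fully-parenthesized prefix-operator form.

1. [mul_one →] (a * 1)  →  a;  E = ((a + 0) * ((1 * ((- a) * 1)) * 1))
2. [mul_neg →] ((- a) * 1)  →  (- (a * 1));  E = ((a + 0) * ((1 * (- (a * 1))) * 1))
3. [mul_comm →] ((a + 0) * ((1 * (- (a * 1))) * 1))  →  (((1 * (- (a * 1))) * 1) * (a + 0))
4. [mul_comm →] (1 * (- (a * 1)))  →  ((- (a * 1)) * 1);  E = ((((- (a * 1)) * 1) * 1) * (a + 0))
5. [mul_one →] ((- (a * 1)) * 1)  →  (- (a * 1));  E = (((- (a * 1)) * 1) * (a + 0))
6. [mul_one →] (a * 1)  →  a;  E = (((- a) * 1) * (a + 0))
7. [mul_one →] ((- a) * 1)  →  (- a);  cost 6 ≤ 6, done

((- a) * (a + 0))   [cost 6]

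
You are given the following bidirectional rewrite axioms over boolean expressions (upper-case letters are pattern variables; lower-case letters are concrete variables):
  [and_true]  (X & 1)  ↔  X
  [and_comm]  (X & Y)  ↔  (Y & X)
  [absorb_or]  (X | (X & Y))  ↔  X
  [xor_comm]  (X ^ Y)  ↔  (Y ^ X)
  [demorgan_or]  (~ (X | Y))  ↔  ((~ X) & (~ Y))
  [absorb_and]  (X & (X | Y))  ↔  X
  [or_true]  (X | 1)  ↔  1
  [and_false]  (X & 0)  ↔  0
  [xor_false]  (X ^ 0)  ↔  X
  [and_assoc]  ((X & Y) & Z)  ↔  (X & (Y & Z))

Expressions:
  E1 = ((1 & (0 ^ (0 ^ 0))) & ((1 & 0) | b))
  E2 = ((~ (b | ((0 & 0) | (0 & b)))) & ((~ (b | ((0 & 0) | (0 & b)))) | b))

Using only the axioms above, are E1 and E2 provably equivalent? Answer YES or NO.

All listed rules preserve value, hence provable equivalence implies equal values everywhere; look for a separating assignment.
b=0 gives E1 ↦ 0, E2 ↦ 1; values differ ⇒ not provably equivalent.

NO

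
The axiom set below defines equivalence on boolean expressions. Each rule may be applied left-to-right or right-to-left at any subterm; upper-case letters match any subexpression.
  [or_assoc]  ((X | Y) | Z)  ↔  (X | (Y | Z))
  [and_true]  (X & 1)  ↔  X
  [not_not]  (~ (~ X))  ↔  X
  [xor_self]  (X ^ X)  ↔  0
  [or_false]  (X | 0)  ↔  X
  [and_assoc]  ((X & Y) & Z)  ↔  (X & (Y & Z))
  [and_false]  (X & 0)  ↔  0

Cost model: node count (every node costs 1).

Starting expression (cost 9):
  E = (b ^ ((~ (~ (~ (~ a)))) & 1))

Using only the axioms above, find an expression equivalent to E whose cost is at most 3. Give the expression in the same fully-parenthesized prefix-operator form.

(b ^ a)   [cost 3]

step 1: not_not (→) rewrites (~ (~ a)) into a, now (b ^ ((~ (~ a)) & 1))
step 2: not_not (→) rewrites (~ (~ a)) into a, now (b ^ (a & 1))
step 3: and_true (→) rewrites (a & 1) into a, reaching cost 3 (bound 3)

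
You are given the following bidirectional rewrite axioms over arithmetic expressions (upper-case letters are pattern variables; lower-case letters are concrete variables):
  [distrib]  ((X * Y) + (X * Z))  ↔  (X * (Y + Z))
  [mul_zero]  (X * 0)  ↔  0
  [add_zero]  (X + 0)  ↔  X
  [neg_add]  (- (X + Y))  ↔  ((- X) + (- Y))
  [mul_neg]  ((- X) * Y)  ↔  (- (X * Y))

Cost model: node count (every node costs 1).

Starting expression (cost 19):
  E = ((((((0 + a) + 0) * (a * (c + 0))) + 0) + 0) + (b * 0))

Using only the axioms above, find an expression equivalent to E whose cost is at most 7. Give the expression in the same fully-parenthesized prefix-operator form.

(1) ((((0 + a) + 0) * (a * (c + 0))) + 0)  =[add_zero →]=  (((0 + a) + 0) * (a * (c + 0)))    ⊢ (((((0 + a) + 0) * (a * (c + 0))) + 0) + (b * 0))
(2) ((((0 + a) + 0) * (a * (c + 0))) + 0)  =[add_zero →]=  (((0 + a) + 0) * (a * (c + 0)))    ⊢ ((((0 + a) + 0) * (a * (c + 0))) + (b * 0))
(3) ((0 + a) + 0)  =[add_zero →]=  (0 + a)    ⊢ (((0 + a) * (a * (c + 0))) + (b * 0))
(4) (b * 0)  =[mul_zero →]=  0    ⊢ (((0 + a) * (a * (c + 0))) + 0)
(5) (c + 0)  =[add_zero →]=  c    ⊢ (((0 + a) * (a * c)) + 0)
(6) (((0 + a) * (a * c)) + 0)  =[add_zero →]=  ((0 + a) * (a * c))    ⊢ cost 7, within 7

((0 + a) * (a * c))   [cost 7]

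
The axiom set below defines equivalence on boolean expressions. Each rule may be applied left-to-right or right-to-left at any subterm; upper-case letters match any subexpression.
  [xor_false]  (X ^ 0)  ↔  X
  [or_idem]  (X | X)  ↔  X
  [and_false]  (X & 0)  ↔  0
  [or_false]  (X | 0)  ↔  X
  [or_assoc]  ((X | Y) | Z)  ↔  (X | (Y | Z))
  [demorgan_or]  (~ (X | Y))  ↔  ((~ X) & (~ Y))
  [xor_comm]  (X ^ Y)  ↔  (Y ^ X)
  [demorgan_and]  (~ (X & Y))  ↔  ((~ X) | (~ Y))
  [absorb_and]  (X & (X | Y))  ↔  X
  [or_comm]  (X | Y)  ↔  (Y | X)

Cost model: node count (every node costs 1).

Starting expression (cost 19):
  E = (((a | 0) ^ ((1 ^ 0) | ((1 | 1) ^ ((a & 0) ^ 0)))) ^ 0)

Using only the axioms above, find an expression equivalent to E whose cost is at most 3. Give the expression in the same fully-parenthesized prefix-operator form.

1. [xor_false →] ((a & 0) ^ 0)  →  (a & 0);  E = (((a | 0) ^ ((1 ^ 0) | ((1 | 1) ^ (a & 0)))) ^ 0)
2. [or_idem →] (1 | 1)  →  1;  E = (((a | 0) ^ ((1 ^ 0) | (1 ^ (a & 0)))) ^ 0)
3. [or_false →] (a | 0)  →  a;  E = ((a ^ ((1 ^ 0) | (1 ^ (a & 0)))) ^ 0)
4. [xor_false →] ((a ^ ((1 ^ 0) | (1 ^ (a & 0)))) ^ 0)  →  (a ^ ((1 ^ 0) | (1 ^ (a & 0))))
5. [and_false →] (a & 0)  →  0;  E = (a ^ ((1 ^ 0) | (1 ^ 0)))
6. [or_idem →] ((1 ^ 0) | (1 ^ 0))  →  (1 ^ 0);  E = (a ^ (1 ^ 0))
7. [xor_false →] (1 ^ 0)  →  1;  cost 3 ≤ 3, done

(a ^ 1)   [cost 3]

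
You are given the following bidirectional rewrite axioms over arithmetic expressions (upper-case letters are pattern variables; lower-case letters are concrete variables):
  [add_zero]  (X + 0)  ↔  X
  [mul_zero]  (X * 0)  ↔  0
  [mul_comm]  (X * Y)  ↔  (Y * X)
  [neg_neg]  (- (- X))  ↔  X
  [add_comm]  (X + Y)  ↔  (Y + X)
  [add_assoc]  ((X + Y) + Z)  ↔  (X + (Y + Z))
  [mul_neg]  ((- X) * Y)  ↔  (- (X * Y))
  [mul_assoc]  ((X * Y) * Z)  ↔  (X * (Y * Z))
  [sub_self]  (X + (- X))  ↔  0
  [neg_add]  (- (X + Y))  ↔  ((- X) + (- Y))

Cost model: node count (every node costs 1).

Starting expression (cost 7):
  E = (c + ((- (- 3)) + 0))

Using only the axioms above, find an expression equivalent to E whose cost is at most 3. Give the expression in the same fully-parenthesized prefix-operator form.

(1) (- (- 3))  =[neg_neg →]=  3    ⊢ (c + (3 + 0))
(2) (3 + 0)  =[add_zero →]=  3    ⊢ cost 3, within 3

(c + 3)   [cost 3]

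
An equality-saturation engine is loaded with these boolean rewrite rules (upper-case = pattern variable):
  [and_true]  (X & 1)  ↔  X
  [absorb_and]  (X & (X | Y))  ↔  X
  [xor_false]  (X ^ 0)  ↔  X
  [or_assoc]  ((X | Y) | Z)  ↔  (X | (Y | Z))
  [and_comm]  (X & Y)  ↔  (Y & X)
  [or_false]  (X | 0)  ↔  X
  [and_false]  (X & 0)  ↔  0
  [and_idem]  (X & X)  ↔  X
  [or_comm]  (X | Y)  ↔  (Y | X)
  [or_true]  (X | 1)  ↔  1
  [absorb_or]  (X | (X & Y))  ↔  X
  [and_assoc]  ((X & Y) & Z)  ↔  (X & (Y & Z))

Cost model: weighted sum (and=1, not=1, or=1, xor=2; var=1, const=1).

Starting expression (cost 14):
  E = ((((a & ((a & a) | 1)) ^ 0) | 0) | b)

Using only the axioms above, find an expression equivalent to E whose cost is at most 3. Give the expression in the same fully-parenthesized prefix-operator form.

step 1: or_false (→) rewrites (((a & ((a & a) | 1)) ^ 0) | 0) into ((a & ((a & a) | 1)) ^ 0), now (((a & ((a & a) | 1)) ^ 0) | b)
step 2: xor_false (→) rewrites ((a & ((a & a) | 1)) ^ 0) into (a & ((a & a) | 1)), now ((a & ((a & a) | 1)) | b)
step 3: and_idem (→) rewrites (a & a) into a, now ((a & (a | 1)) | b)
step 4: absorb_and (→) rewrites (a & (a | 1)) into a, reaching cost 3 (bound 3)

(a | b)   [cost 3]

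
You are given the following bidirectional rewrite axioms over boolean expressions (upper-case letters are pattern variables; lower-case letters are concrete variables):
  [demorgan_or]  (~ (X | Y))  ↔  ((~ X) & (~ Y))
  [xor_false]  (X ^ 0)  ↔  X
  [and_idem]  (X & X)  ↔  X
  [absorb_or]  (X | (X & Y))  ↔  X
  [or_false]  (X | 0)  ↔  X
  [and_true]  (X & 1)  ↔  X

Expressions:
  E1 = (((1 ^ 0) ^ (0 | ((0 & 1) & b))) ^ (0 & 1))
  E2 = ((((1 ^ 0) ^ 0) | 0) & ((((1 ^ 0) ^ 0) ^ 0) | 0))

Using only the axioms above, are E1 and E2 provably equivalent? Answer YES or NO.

YES

step 1: and_true (→) rewrites (0 & 1) into 0, now (((1 ^ 0) ^ (0 | (0 & b))) ^ (0 & 1))
step 2: absorb_or (→) rewrites (0 | (0 & b)) into 0, now (((1 ^ 0) ^ 0) ^ (0 & 1))
step 3: and_true (→) rewrites (0 & 1) into 0, now (((1 ^ 0) ^ 0) ^ 0)
step 4: xor_false (→) rewrites ((1 ^ 0) ^ 0) into (1 ^ 0), now ((1 ^ 0) ^ 0)
step 5: or_false (←) rewrites ((1 ^ 0) ^ 0) into (((1 ^ 0) ^ 0) | 0)
step 6: and_idem (←) rewrites (((1 ^ 0) ^ 0) | 0) into ((((1 ^ 0) ^ 0) | 0) & (((1 ^ 0) ^ 0) | 0))
step 7: xor_false (←) rewrites ((1 ^ 0) ^ 0) into (((1 ^ 0) ^ 0) ^ 0), which is E2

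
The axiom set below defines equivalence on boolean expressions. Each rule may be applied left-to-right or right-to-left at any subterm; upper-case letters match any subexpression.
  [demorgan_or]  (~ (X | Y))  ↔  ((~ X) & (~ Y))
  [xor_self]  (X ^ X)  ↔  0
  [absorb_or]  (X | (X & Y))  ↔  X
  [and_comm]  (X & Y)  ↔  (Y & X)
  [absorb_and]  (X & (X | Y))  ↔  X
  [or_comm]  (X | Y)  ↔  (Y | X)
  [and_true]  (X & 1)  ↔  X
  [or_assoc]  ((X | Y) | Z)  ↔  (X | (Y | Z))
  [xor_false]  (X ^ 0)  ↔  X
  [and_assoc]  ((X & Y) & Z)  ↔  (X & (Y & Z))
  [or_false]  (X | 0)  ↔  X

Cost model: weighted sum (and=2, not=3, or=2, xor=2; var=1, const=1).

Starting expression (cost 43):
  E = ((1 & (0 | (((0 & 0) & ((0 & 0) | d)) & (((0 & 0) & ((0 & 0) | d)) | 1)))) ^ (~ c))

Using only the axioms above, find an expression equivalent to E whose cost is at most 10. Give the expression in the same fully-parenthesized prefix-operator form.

1. [absorb_and →] (((0 & 0) & ((0 & 0) | d)) & (((0 & 0) & ((0 & 0) | d)) | 1))  →  ((0 & 0) & ((0 & 0) | d));  E = ((1 & (0 | ((0 & 0) & ((0 & 0) | d)))) ^ (~ c))
2. [absorb_and →] ((0 & 0) & ((0 & 0) | d))  →  (0 & 0);  E = ((1 & (0 | (0 & 0))) ^ (~ c))
3. [absorb_or →] (0 | (0 & 0))  →  0;  cost 10 ≤ 10, done

((1 & 0) ^ (~ c))   [cost 10]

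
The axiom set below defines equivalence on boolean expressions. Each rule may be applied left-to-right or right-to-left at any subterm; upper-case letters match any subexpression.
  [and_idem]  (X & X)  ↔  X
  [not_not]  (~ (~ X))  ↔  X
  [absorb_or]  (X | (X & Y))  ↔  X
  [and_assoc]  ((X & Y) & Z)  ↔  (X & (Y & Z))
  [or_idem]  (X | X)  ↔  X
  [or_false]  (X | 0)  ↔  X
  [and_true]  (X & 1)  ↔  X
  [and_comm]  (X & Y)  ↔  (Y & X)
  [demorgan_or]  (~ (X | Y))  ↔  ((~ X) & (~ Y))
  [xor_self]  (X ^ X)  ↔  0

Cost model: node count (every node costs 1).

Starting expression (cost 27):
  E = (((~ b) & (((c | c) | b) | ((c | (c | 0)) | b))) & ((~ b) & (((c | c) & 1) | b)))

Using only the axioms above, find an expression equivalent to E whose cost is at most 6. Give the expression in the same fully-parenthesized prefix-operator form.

((~ b) & (c | b))   [cost 6]

step 1: or_false (→) rewrites (c | 0) into c, now (((~ b) & (((c | c) | b) | ((c | c) | b))) & ((~ b) & (((c | c) & 1) | b)))
step 2: and_true (→) rewrites ((c | c) & 1) into (c | c), now (((~ b) & (((c | c) | b) | ((c | c) | b))) & ((~ b) & ((c | c) | b)))
step 3: or_idem (→) rewrites (((c | c) | b) | ((c | c) | b)) into ((c | c) | b), now (((~ b) & ((c | c) | b)) & ((~ b) & ((c | c) | b)))
step 4: and_idem (→) rewrites (((~ b) & ((c | c) | b)) & ((~ b) & ((c | c) | b))) into ((~ b) & ((c | c) | b))
step 5: or_idem (→) rewrites (c | c) into c, reaching cost 6 (bound 6)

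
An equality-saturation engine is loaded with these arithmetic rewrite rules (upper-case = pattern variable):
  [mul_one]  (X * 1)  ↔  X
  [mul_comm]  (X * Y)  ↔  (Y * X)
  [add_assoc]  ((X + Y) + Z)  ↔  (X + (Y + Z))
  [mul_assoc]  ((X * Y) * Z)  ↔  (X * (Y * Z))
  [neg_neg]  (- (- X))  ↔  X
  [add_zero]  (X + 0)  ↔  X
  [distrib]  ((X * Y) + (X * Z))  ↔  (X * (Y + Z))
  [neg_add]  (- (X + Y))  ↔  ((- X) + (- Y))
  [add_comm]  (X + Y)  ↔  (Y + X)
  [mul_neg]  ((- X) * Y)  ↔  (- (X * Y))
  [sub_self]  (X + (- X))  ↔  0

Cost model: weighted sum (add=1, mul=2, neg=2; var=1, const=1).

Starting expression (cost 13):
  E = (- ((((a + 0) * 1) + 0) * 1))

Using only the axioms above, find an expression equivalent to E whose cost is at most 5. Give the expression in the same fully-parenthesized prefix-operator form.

(1) (a + 0)  =[add_zero →]=  a    ⊢ (- (((a * 1) + 0) * 1))
(2) (((a * 1) + 0) * 1)  =[mul_one →]=  ((a * 1) + 0)    ⊢ (- ((a * 1) + 0))
(3) (a * 1)  =[mul_one →]=  a    ⊢ cost 5, within 5

(- (a + 0))   [cost 5]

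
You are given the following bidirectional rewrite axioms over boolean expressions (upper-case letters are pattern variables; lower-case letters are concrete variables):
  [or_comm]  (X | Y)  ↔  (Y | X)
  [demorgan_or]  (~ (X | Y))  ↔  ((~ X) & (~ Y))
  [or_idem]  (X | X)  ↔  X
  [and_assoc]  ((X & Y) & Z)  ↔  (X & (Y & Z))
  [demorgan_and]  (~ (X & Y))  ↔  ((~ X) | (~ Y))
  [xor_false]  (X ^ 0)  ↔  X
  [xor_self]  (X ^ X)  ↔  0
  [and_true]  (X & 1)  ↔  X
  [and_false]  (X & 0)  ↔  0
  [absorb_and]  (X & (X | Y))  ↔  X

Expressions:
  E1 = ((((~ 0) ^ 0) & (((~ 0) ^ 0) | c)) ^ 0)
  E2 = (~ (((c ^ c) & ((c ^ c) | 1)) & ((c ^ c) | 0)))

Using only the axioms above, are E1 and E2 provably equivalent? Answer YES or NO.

YES

step 1: absorb_and (→) rewrites (((~ 0) ^ 0) & (((~ 0) ^ 0) | c)) into ((~ 0) ^ 0), now (((~ 0) ^ 0) ^ 0)
step 2: xor_false (→) rewrites ((~ 0) ^ 0) into (~ 0), now ((~ 0) ^ 0)
step 3: xor_false (→) rewrites ((~ 0) ^ 0) into (~ 0)
step 4: xor_self (←) rewrites 0 into (c ^ c), now (~ (c ^ c))
step 5: absorb_and (←) rewrites (c ^ c) into ((c ^ c) & ((c ^ c) | 0)), now (~ ((c ^ c) & ((c ^ c) | 0)))
step 6: absorb_and (←) rewrites (c ^ c) into ((c ^ c) & ((c ^ c) | 1)), which is E2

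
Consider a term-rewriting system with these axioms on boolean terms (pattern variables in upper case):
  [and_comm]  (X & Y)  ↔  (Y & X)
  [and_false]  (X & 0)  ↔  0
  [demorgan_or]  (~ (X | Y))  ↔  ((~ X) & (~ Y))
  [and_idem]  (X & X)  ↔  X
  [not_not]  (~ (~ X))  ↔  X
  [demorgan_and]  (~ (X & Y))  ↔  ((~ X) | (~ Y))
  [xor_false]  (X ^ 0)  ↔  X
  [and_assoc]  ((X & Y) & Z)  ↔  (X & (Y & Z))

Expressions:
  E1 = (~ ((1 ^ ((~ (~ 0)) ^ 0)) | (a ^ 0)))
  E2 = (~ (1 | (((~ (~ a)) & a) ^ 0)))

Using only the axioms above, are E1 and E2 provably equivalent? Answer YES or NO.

YES

1. [not_not →] (~ (~ 0))  →  0;  E1 = (~ ((1 ^ (0 ^ 0)) | (a ^ 0)))
2. [xor_false →] (0 ^ 0)  →  0;  E1 = (~ ((1 ^ 0) | (a ^ 0)))
3. [xor_false →] (1 ^ 0)  →  1;  E1 = (~ (1 | (a ^ 0)))
4. [xor_false →] (a ^ 0)  →  a;  E1 = (~ (1 | a))
5. [and_idem ←] a  →  (a & a);  E1 = (~ (1 | (a & a)))
6. [xor_false ←] (a & a)  →  ((a & a) ^ 0);  E1 = (~ (1 | ((a & a) ^ 0)))
7. [not_not ←] a  →  (~ (~ a));  this is E2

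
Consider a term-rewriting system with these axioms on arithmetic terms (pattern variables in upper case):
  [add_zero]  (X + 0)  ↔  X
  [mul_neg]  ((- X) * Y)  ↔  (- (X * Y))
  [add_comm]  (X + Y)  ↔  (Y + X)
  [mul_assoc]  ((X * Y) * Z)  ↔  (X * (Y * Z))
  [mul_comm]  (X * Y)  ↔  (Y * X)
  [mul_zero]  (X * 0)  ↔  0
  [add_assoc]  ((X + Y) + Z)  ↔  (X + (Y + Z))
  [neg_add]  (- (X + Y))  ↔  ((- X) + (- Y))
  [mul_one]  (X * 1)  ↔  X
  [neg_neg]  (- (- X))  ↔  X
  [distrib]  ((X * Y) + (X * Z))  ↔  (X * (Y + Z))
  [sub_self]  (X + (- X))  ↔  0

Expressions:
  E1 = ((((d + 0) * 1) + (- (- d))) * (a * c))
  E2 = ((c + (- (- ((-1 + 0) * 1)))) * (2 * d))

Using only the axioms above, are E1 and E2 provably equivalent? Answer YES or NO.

The axioms are sound identities: if E1 ↔* E2 then E1 and E2 evaluate identically under any assignment.
Under a=0, c=0, d=1: E1 evaluates to 0, E2 to -2. Distinct ⇒ no rewrite sequence connects them.

NO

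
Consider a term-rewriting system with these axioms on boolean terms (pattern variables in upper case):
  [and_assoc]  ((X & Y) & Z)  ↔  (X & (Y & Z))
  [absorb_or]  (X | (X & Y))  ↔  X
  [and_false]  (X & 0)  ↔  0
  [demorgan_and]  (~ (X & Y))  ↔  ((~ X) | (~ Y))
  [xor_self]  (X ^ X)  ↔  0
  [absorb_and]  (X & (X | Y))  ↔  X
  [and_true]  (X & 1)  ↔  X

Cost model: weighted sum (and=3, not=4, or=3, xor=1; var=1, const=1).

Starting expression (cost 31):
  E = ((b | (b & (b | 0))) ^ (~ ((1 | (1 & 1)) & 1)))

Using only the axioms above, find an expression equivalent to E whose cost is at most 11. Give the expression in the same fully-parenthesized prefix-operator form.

(1) (1 | (1 & 1))  =[absorb_or →]=  1    ⊢ ((b | (b & (b | 0))) ^ (~ (1 & 1)))
(2) (b & (b | 0))  =[absorb_and →]=  b    ⊢ ((b | b) ^ (~ (1 & 1)))
(3) (1 & 1)  =[and_true →]=  1    ⊢ cost 11, within 11

((b | b) ^ (~ 1))   [cost 11]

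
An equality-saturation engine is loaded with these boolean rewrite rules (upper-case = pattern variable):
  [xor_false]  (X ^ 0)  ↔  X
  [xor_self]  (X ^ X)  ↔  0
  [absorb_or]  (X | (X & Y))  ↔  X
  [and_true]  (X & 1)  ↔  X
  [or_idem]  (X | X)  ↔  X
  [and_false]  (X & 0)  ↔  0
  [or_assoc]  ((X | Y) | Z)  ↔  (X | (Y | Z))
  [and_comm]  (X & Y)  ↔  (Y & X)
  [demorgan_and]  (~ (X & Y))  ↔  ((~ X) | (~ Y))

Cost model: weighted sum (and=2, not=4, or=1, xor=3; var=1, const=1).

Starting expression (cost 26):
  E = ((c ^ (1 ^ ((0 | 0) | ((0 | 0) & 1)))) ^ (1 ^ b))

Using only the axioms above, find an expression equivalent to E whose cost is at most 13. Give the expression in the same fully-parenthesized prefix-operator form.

1. [absorb_or →] ((0 | 0) | ((0 | 0) & 1))  →  (0 | 0);  E = ((c ^ (1 ^ (0 | 0))) ^ (1 ^ b))
2. [or_idem →] (0 | 0)  →  0;  E = ((c ^ (1 ^ 0)) ^ (1 ^ b))
3. [xor_false →] (1 ^ 0)  →  1;  cost 13 ≤ 13, done

((c ^ 1) ^ (1 ^ b))   [cost 13]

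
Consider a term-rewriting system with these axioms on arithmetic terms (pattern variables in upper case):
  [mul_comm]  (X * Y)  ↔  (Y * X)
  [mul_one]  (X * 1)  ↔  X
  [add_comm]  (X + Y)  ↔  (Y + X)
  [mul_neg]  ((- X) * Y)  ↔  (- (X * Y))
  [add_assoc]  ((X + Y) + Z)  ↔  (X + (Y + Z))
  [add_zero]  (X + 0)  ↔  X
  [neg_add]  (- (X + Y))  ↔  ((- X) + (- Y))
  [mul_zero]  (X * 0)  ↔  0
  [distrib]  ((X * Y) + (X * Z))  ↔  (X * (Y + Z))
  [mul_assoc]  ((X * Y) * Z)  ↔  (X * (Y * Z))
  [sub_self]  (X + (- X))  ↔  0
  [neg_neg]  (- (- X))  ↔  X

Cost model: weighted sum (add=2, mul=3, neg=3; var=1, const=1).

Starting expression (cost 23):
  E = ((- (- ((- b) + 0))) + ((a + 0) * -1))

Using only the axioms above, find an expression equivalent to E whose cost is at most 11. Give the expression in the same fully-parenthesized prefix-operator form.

(1) (a + 0)  =[add_zero →]=  a    ⊢ ((- (- ((- b) + 0))) + (a * -1))
(2) ((- b) + 0)  =[add_zero →]=  (- b)    ⊢ ((- (- (- b))) + (a * -1))
(3) (- (- b))  =[neg_neg →]=  b    ⊢ cost 11, within 11

((- b) + (a * -1))   [cost 11]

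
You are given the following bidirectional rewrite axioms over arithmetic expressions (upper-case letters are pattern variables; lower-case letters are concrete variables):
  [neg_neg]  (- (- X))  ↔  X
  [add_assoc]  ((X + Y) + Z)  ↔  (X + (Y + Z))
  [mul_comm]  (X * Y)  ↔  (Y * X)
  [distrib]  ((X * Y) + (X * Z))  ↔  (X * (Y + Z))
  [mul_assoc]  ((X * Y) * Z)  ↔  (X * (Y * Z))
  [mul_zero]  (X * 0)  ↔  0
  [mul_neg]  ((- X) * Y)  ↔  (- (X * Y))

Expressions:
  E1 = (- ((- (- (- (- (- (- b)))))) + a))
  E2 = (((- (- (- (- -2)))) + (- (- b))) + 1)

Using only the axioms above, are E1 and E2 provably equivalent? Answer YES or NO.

Every axiom is a valid identity, so a rewrite proof would force E1 and E2 to agree under every assignment.
At a=0, b=0: E1 = 0 but E2 = -1; they differ, so no derivation exists.

NO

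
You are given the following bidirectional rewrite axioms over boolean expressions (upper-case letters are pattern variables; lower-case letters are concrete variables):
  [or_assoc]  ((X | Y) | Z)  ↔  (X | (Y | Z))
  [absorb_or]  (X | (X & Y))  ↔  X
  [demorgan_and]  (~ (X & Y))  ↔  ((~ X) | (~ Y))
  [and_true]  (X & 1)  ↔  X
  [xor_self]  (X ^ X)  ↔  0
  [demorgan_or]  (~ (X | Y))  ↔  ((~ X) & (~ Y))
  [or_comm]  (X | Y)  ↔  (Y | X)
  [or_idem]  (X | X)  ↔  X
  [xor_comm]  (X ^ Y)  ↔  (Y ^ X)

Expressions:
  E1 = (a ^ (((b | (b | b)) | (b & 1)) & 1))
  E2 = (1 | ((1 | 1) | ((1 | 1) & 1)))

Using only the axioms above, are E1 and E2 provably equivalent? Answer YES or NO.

All listed rules preserve value, hence provable equivalence implies equal values everywhere; look for a separating assignment.
a=0, b=0 gives E1 ↦ 0, E2 ↦ 1; values differ ⇒ not provably equivalent.

NO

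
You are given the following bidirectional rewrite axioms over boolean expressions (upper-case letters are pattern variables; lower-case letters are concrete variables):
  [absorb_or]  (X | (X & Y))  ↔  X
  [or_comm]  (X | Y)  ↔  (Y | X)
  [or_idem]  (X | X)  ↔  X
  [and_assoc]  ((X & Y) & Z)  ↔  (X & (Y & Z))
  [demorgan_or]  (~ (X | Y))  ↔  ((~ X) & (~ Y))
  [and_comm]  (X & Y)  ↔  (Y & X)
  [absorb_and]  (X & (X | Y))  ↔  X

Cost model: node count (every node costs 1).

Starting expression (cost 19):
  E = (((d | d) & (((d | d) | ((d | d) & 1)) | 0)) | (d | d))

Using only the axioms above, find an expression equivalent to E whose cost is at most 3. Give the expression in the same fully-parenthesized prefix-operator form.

(d | d)   [cost 3]

step 1: absorb_or (→) rewrites ((d | d) | ((d | d) & 1)) into (d | d), now (((d | d) & ((d | d) | 0)) | (d | d))
step 2: absorb_and (→) rewrites ((d | d) & ((d | d) | 0)) into (d | d), now ((d | d) | (d | d))
step 3: or_idem (→) rewrites ((d | d) | (d | d)) into (d | d), reaching cost 3 (bound 3)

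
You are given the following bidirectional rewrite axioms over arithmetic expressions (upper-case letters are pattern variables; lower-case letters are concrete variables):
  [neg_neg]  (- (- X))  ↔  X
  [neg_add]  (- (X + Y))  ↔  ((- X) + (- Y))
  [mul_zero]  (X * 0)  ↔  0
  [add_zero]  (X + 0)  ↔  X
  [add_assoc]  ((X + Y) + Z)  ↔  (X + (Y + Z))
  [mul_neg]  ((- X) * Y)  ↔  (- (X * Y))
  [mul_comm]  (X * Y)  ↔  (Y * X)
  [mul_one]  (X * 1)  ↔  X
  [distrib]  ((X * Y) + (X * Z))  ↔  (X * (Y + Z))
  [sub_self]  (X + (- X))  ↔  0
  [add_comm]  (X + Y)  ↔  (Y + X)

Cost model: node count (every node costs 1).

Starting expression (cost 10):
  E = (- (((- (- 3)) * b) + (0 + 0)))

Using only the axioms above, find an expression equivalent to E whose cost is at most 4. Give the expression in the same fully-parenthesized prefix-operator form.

(- (3 * b))   [cost 4]

step 1: add_zero (→) rewrites (0 + 0) into 0, now (- (((- (- 3)) * b) + 0))
step 2: add_zero (→) rewrites (((- (- 3)) * b) + 0) into ((- (- 3)) * b), now (- ((- (- 3)) * b))
step 3: neg_neg (→) rewrites (- (- 3)) into 3, reaching cost 4 (bound 4)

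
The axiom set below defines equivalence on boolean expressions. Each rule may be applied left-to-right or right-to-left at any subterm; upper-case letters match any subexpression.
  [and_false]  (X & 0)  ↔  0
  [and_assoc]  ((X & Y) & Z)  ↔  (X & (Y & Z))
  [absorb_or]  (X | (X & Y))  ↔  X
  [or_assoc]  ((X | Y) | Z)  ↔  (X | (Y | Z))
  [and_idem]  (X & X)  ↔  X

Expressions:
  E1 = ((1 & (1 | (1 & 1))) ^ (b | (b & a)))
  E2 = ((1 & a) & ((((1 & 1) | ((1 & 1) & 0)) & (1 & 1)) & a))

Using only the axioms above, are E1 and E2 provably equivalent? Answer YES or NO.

The axioms are sound identities: if E1 ↔* E2 then E1 and E2 evaluate identically under any assignment.
Under a=0, b=0: E1 evaluates to 1, E2 to 0. Distinct ⇒ no rewrite sequence connects them.

NO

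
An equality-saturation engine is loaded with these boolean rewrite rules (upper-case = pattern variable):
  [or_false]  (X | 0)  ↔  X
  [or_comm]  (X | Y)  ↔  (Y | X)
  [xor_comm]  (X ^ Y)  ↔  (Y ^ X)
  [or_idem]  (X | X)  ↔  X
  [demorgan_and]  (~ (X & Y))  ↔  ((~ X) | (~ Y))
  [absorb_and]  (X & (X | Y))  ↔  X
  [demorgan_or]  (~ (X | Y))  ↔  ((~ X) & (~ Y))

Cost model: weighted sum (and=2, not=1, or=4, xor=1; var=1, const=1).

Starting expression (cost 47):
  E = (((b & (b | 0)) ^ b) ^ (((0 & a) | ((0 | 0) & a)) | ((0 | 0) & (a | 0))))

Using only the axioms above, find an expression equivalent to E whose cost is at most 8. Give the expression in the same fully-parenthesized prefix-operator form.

step 1: or_false (→) rewrites (0 | 0) into 0, now (((b & (b | 0)) ^ b) ^ (((0 & a) | (0 & a)) | ((0 | 0) & (a | 0))))
step 2: or_idem (→) rewrites ((0 & a) | (0 & a)) into (0 & a), now (((b & (b | 0)) ^ b) ^ ((0 & a) | ((0 | 0) & (a | 0))))
step 3: or_false (→) rewrites (0 | 0) into 0, now (((b & (b | 0)) ^ b) ^ ((0 & a) | (0 & (a | 0))))
step 4: or_false (→) rewrites (a | 0) into a, now (((b & (b | 0)) ^ b) ^ ((0 & a) | (0 & a)))
step 5: or_idem (→) rewrites ((0 & a) | (0 & a)) into (0 & a), now (((b & (b | 0)) ^ b) ^ (0 & a))
step 6: absorb_and (→) rewrites (b & (b | 0)) into b, reaching cost 8 (bound 8)

((b ^ b) ^ (0 & a))   [cost 8]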